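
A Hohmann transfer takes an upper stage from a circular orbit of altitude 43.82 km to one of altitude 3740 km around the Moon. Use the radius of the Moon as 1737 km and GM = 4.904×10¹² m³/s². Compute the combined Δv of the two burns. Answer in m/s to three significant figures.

Δv_total ≈ 663 m/s

r₁ = 1737 + 43.82 = 1780.8 km = 1.7808×10⁶ m.
r₂ = 1737 + 3740 = 5477.0 km = 5.4770×10⁶ m.
Transfer ellipse a_t = (r₁ + r₂)/2 = 3.629×10⁶ m.
At r₁: circular v_c1 = √(μ/r₁) = 1659 m/s; transfer-perilune v_p = √[μ(2/r₁ − 1/a_t)] = 2039 m/s.
Δv₁ = v_p − v_c1 = 379.2 m/s.
At r₂: circular v_c2 = √(μ/r₂) = 946.2 m/s; transfer-apolune v_a = √[μ(2/r₂ − 1/a_t)] = 662.9 m/s.
Δv₂ = v_c2 − v_a = 283.4 m/s.
Total Δv = Δv₁ + Δv₂ = 662.6 m/s.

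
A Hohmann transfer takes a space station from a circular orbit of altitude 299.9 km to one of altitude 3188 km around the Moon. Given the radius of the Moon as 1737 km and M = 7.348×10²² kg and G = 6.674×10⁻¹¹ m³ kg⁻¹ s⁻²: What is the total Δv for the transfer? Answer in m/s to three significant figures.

Δv_total ≈ 529 m/s

μ = GM = 6.674×10⁻¹¹ × 7.348×10²² = 4.904×10¹² m³/s².
r₁ = 1737 + 299.9 = 2036.9 km = 2.0369×10⁶ m.
r₂ = 1737 + 3188 = 4925.0 km = 4.9250×10⁶ m.
Transfer ellipse a_t = (r₁ + r₂)/2 = 3.481×10⁶ m.
At r₁: circular v_c1 = √(μ/r₁) = 1552 m/s; transfer-perilune v_p = √[μ(2/r₁ − 1/a_t)] = 1846 m/s.
Δv₁ = v_p − v_c1 = 294.0 m/s.
At r₂: circular v_c2 = √(μ/r₂) = 997.9 m/s; transfer-apolune v_a = √[μ(2/r₂ − 1/a_t)] = 763.3 m/s.
Δv₂ = v_c2 − v_a = 234.5 m/s.
Total Δv = Δv₁ + Δv₂ = 528.5 m/s.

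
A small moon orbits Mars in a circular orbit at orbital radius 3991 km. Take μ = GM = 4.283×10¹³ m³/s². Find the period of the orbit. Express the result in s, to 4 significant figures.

r = 3991 km = 3.991×10⁶ m.
Kepler's third law: T = 2π√(r³/μ) = 2π√((3.991×10⁶)³ / 4.283×10¹³).
r³/μ = 1.484×10⁶ s², so T = 2π × 1.218×10³ = 7.655×10³ s.

T ≈ 7655 s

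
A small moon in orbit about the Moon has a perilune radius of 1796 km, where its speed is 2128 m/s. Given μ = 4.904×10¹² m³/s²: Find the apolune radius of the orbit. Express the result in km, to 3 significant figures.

apolune radius ≈ 8720 km

r_p = 1.796×10⁶ m.
Specific energy ε = v²/2 − μ/r = -4.663×10⁵ J/kg, so a = −μ/(2ε) = 5.258×10⁶ m.
The apsides satisfy r_p + r_a = 2a, so the apolune radius is 2a − r_p = 8.720×10⁶ m = 8720.4 km.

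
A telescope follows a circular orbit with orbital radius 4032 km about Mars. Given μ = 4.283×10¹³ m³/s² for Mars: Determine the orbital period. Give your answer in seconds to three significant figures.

r = 4032 km = 4.032×10⁶ m.
Kepler's third law: T = 2π√(r³/μ) = 2π√((4.032×10⁶)³ / 4.283×10¹³).
r³/μ = 1.530×10⁶ s², so T = 2π × 1.237×10³ = 7.773×10³ s.

T ≈ 7770 seconds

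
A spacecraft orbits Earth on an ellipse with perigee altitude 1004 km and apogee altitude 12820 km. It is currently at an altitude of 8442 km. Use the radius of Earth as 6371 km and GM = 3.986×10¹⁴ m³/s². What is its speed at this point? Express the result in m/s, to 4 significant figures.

v ≈ 4879 m/s

r_p = 6371 + 1004 = 7375.0 km = 7.3750×10⁶ m.
r_a = 6371 + 12820 = 19191 km = 1.9191×10⁷ m.
r = 6371 + 8442 = 14813 km = 1.481×10⁷ m.
Semi-major axis a = (r_p + r_a)/2 = 13283 km = 1.328×10⁷ m.
Vis-viva: v² = μ(2/r − 1/a) = 3.986×10¹⁴ × (1.350×10⁻⁷ − 7.528×10⁻⁸) = 2.381×10⁷ m²/s².
v = 4879 m/s.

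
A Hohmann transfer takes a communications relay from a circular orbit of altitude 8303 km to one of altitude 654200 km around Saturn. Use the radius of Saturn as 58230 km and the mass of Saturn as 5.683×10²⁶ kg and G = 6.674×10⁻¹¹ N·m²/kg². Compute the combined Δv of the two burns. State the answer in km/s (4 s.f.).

Δv_total ≈ 12.70 km/s

μ = GM = 6.674×10⁻¹¹ × 5.683×10²⁶ = 3.793×10¹⁶ m³/s².
r₁ = 58230 + 8303 = 66533 km = 6.6533×10⁷ m.
r₂ = 58230 + 654200 = 712430 km = 7.1243×10⁸ m.
Transfer ellipse a_t = (r₁ + r₂)/2 = 3.895×10⁸ m.
At r₁: circular v_c1 = √(μ/r₁) = 23880 m/s; transfer-perikrone v_p = √[μ(2/r₁ − 1/a_t)] = 32290 m/s.
Δv₁ = v_p − v_c1 = 8416 m/s.
At r₂: circular v_c2 = √(μ/r₂) = 7296 m/s; transfer-apokrone v_a = √[μ(2/r₂ − 1/a_t)] = 3016 m/s.
Δv₂ = v_c2 − v_a = 4281 m/s.
Total Δv = Δv₁ + Δv₂ = 12700 m/s = 12.70 km/s.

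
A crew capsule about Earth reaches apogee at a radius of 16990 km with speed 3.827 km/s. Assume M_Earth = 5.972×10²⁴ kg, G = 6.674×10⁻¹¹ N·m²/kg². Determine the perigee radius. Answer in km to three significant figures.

perigee radius ≈ 7710 km

μ = GM = 6.674×10⁻¹¹ × 5.972×10²⁴ = 3.986×10¹⁴ m³/s².
r_a = 1.699×10⁷ m.
Specific energy ε = v²/2 − μ/r = -1.614×10⁷ J/kg, so a = −μ/(2ε) = 1.235×10⁷ m.
The apsides satisfy r_p + r_a = 2a, so the perigee radius is 2a − r_a = 7.710×10⁶ m = 7710.4 km.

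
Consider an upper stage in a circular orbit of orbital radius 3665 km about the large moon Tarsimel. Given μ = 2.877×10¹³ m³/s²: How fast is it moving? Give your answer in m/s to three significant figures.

r = 3665 km = 3.665×10⁶ m.
For a circular orbit v = √(μ/r) = √(2.877×10¹³ / 3.665×10⁶) = √(7.850×10⁶) = 2802 m/s.

v ≈ 2800 m/s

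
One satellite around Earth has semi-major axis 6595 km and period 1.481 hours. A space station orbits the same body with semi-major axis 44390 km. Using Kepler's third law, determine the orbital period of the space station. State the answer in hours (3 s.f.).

T₂ ≈ 25.9 hours

Kepler's third law: T² ∝ a³, so T₂ = T₁ (a₂/a₁)^(3/2).
a₂/a₁ = 6.731, (a₂/a₁)^(3/2) = 17.46.
T₂ = 1.481 × 17.46 = 25.86 hours.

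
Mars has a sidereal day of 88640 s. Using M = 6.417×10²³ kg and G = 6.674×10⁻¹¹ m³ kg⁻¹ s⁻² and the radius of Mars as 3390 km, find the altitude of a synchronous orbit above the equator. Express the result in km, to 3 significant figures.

μ = GM = 6.674×10⁻¹¹ × 6.417×10²³ = 4.283×10¹³ m³/s².
A synchronous orbit has period T, so by Kepler's third law a = (μT²/4π²)^(1/3).
μT²/4π² = 4.283×10¹³ × (8.864×10⁴)² / 39.48 = 8.524×10²¹ m³.
a = 2.043×10⁷ m = 20427 km.
Altitude h = a − R = 20427 − 3390 = 17037 km.

h_sync ≈ 17000 km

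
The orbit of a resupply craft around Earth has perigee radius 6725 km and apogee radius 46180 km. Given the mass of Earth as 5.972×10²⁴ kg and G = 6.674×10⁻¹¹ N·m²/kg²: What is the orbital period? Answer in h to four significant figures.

T ≈ 11.89 h

μ = GM = 6.674×10⁻¹¹ × 5.972×10²⁴ = 3.986×10¹⁴ m³/s².
Semi-major axis a = (r_p + r_a)/2 = (6725.0 + 46180)/2 = 26452 km = 2.645×10⁷ m.
By Kepler's third law T = 2π√(a³/μ) = 2π × 6.815×10³ = 4.282×10⁴ s.
= 11.89 h.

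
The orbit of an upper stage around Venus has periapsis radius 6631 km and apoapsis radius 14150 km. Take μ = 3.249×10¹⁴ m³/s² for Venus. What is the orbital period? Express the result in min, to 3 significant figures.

T ≈ 195 min

Semi-major axis a = (r_p + r_a)/2 = (6631.0 + 14150)/2 = 10390 km = 1.039×10⁷ m.
By Kepler's third law T = 2π√(a³/μ) = 2π × 1.858×10³ = 1.168×10⁴ s.
= 194.6 min.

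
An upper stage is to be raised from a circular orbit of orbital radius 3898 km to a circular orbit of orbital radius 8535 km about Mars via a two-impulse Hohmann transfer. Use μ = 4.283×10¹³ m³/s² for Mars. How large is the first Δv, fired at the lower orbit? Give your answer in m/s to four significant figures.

Δv ≈ 569.3 m/s

r₁ = 3898 km = 3.898×10⁶ m.
r₂ = 8535 km = 8.535×10⁶ m.
Transfer ellipse a_t = (r₁ + r₂)/2 = 6.216×10⁶ m.
At r₁: circular v_c1 = √(μ/r₁) = 3315 m/s; transfer-periapsis v_p = √[μ(2/r₁ − 1/a_t)] = 3884 m/s.
Δv₁ = v_p − v_c1 = 569.3 m/s.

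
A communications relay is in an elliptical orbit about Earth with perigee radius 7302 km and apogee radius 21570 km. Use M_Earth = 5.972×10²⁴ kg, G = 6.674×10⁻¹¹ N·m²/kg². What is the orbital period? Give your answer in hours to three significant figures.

T ≈ 4.80 hours

μ = GM = 6.674×10⁻¹¹ × 5.972×10²⁴ = 3.986×10¹⁴ m³/s².
Semi-major axis a = (r_p + r_a)/2 = (7302.0 + 21570)/2 = 14436 km = 1.444×10⁷ m.
By Kepler's third law T = 2π√(a³/μ) = 2π × 2.747×10³ = 1.726×10⁴ s.
= 4.795 hours.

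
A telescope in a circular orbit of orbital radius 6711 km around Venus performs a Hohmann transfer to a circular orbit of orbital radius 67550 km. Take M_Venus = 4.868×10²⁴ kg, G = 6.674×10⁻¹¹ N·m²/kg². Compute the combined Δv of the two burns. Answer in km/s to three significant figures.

Δv_total ≈ 3.69 km/s

μ = GM = 6.674×10⁻¹¹ × 4.868×10²⁴ = 3.249×10¹⁴ m³/s².
r₁ = 6711 km = 6.711×10⁶ m.
r₂ = 67550 km = 6.755×10⁷ m.
Transfer ellipse a_t = (r₁ + r₂)/2 = 3.713×10⁷ m.
At r₁: circular v_c1 = √(μ/r₁) = 6958 m/s; transfer-periapsis v_p = √[μ(2/r₁ − 1/a_t)] = 9385 m/s.
Δv₁ = v_p − v_c1 = 2427 m/s.
At r₂: circular v_c2 = √(μ/r₂) = 2193 m/s; transfer-apoapsis v_a = √[μ(2/r₂ − 1/a_t)] = 932.4 m/s.
Δv₂ = v_c2 − v_a = 1261 m/s.
Total Δv = Δv₁ + Δv₂ = 3688 m/s = 3.688 km/s.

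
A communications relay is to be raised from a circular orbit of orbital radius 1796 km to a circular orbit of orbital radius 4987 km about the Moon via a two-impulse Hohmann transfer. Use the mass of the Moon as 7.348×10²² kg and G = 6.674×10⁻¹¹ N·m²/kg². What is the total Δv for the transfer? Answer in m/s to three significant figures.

μ = GM = 6.674×10⁻¹¹ × 7.348×10²² = 4.904×10¹² m³/s².
r₁ = 1796 km = 1.796×10⁶ m.
r₂ = 4987 km = 4.987×10⁶ m.
Transfer ellipse a_t = (r₁ + r₂)/2 = 3.392×10⁶ m.
At r₁: circular v_c1 = √(μ/r₁) = 1652 m/s; transfer-perilune v_p = √[μ(2/r₁ − 1/a_t)] = 2004 m/s.
Δv₁ = v_p − v_c1 = 351.3 m/s.
At r₂: circular v_c2 = √(μ/r₂) = 991.6 m/s; transfer-apolune v_a = √[μ(2/r₂ − 1/a_t)] = 721.6 m/s.
Δv₂ = v_c2 − v_a = 270.0 m/s.
Total Δv = Δv₁ + Δv₂ = 621.4 m/s.

Δv_total ≈ 621 m/s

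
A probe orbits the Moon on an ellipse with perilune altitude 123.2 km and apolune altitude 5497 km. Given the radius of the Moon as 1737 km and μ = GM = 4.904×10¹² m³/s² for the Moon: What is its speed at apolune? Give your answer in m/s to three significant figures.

r_p = 1737 + 123.2 = 1860.2 km = 1.8602×10⁶ m.
r_a = 1737 + 5497 = 7234.0 km = 7.2340×10⁶ m.
Semi-major axis a = (r_p + r_a)/2 = 4547.1 km = 4.547×10⁶ m.
Vis-viva: v² = μ(2/r − 1/a) = 4.904×10¹² × (2.765×10⁻⁷ − 2.199×10⁻⁷) = 2.773×10⁵ m²/s².
v = 526.6 m/s.

v ≈ 527 m/s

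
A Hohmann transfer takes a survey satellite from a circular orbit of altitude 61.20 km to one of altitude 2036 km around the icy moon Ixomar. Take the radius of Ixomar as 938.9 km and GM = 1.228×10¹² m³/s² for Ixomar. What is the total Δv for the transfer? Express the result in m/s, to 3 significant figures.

r₁ = 938.9 + 61.20 = 1000.1 km = 1.0001×10⁶ m.
r₂ = 938.9 + 2036 = 2974.9 km = 2.9749×10⁶ m.
Transfer ellipse a_t = (r₁ + r₂)/2 = 1.988×10⁶ m.
At r₁: circular v_c1 = √(μ/r₁) = 1108 m/s; transfer-periapsis v_p = √[μ(2/r₁ − 1/a_t)] = 1356 m/s.
Δv₁ = v_p − v_c1 = 247.6 m/s.
At r₂: circular v_c2 = √(μ/r₂) = 642.5 m/s; transfer-apoapsis v_a = √[μ(2/r₂ − 1/a_t)] = 455.8 m/s.
Δv₂ = v_c2 − v_a = 186.7 m/s.
Total Δv = Δv₁ + Δv₂ = 434.3 m/s.

Δv_total ≈ 434 m/s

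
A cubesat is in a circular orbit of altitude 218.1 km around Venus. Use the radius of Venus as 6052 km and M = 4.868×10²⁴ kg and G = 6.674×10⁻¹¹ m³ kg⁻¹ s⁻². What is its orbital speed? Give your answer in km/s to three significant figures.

μ = GM = 6.674×10⁻¹¹ × 4.868×10²⁴ = 3.249×10¹⁴ m³/s².
r = 6052 + 218.1 = 6270.1 km = 6.2701×10⁶ m.
For a circular orbit v = √(μ/r) = √(3.249×10¹⁴ / 6.270×10⁶) = √(5.182×10⁷) = 7198 m/s.
That is 7.198 km/s.

v ≈ 7.20 km/s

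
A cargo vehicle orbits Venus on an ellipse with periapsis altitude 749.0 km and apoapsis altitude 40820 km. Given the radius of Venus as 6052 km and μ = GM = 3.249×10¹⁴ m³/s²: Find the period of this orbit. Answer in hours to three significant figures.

T ≈ 13.5 hours

r_p = 6052 + 749.0 = 6801.0 km = 6.8010×10⁶ m.
r_a = 6052 + 40820 = 46872 km = 4.6872×10⁷ m.
Semi-major axis a = (r_p + r_a)/2 = (6801.0 + 46872)/2 = 26836 km = 2.684×10⁷ m.
By Kepler's third law T = 2π√(a³/μ) = 2π × 7.713×10³ = 4.846×10⁴ s.
= 13.46 hours.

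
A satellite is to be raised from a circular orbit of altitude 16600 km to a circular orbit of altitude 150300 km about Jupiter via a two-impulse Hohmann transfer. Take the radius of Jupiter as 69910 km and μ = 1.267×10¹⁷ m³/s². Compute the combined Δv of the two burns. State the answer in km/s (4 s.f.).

r₁ = 69910 + 16600 = 86510 km = 8.6510×10⁷ m.
r₂ = 69910 + 150300 = 220210 km = 2.2021×10⁸ m.
Transfer ellipse a_t = (r₁ + r₂)/2 = 1.534×10⁸ m.
At r₁: circular v_c1 = √(μ/r₁) = 38270 m/s; transfer-perijove v_p = √[μ(2/r₁ − 1/a_t)] = 45860 m/s.
Δv₁ = v_p − v_c1 = 7589 m/s.
At r₂: circular v_c2 = √(μ/r₂) = 23990 m/s; transfer-apojove v_a = √[μ(2/r₂ − 1/a_t)] = 18020 m/s.
Δv₂ = v_c2 − v_a = 5971 m/s.
Total Δv = Δv₁ + Δv₂ = 13560 m/s = 13.56 km/s.

Δv_total ≈ 13.56 km/s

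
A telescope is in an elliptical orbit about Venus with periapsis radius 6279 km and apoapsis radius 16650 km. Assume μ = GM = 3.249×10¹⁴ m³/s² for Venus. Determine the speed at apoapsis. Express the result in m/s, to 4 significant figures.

v ≈ 3269 m/s

Semi-major axis a = (r_p + r_a)/2 = 11464 km = 1.146×10⁷ m.
Vis-viva: v² = μ(2/r − 1/a) = 3.249×10¹⁴ × (1.201×10⁻⁷ − 8.723×10⁻⁸) = 1.069×10⁷ m²/s².
v = 3269 m/s.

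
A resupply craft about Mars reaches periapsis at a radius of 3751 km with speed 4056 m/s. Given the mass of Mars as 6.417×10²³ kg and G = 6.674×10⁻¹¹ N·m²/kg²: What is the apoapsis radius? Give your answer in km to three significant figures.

μ = GM = 6.674×10⁻¹¹ × 6.417×10²³ = 4.283×10¹³ m³/s².
r_p = 3.751×10⁶ m.
Specific energy ε = v²/2 − μ/r = -3.192×10⁶ J/kg, so a = −μ/(2ε) = 6.709×10⁶ m.
The apsides satisfy r_p + r_a = 2a, so the apoapsis radius is 2a − r_p = 9.666×10⁶ m = 9666.3 km.

apoapsis radius ≈ 9670 km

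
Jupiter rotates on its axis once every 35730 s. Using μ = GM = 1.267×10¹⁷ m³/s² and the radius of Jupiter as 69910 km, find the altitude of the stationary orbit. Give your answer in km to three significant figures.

h_sync ≈ 90100 km

A synchronous orbit has period T, so by Kepler's third law a = (μT²/4π²)^(1/3).
μT²/4π² = 1.267×10¹⁷ × (3.573×10⁴)² / 39.48 = 4.097×10²⁴ m³.
a = 1.600×10⁸ m = 1.6002×10⁵ km.
Altitude h = a − R = 1.6002×10⁵ − 69910 = 90105 km.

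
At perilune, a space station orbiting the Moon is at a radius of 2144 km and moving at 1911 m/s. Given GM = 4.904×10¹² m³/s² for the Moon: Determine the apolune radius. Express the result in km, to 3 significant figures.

r_p = 2.144×10⁶ m.
Specific energy ε = v²/2 − μ/r = -4.614×10⁵ J/kg, so a = −μ/(2ε) = 5.315×10⁶ m.
The apsides satisfy r_p + r_a = 2a, so the apolune radius is 2a − r_p = 8.486×10⁶ m = 8485.6 km.

apolune radius ≈ 8490 km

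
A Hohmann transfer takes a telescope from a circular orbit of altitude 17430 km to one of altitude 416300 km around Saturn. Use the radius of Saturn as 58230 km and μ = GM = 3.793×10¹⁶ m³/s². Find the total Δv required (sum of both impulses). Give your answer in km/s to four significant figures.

Δv_total ≈ 11.27 km/s

r₁ = 58230 + 17430 = 75660 km = 7.5660×10⁷ m.
r₂ = 58230 + 416300 = 474530 km = 4.7453×10⁸ m.
Transfer ellipse a_t = (r₁ + r₂)/2 = 2.751×10⁸ m.
At r₁: circular v_c1 = √(μ/r₁) = 22390 m/s; transfer-perikrone v_p = √[μ(2/r₁ − 1/a_t)] = 29410 m/s.
Δv₁ = v_p − v_c1 = 7017 m/s.
At r₂: circular v_c2 = √(μ/r₂) = 8940 m/s; transfer-apokrone v_a = √[μ(2/r₂ − 1/a_t)] = 4689 m/s.
Δv₂ = v_c2 − v_a = 4252 m/s.
Total Δv = Δv₁ + Δv₂ = 11270 m/s = 11.27 km/s.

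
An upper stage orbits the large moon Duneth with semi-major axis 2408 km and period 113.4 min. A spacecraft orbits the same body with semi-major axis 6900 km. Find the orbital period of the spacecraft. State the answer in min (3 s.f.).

Kepler's third law: T² ∝ a³, so T₂ = T₁ (a₂/a₁)^(3/2).
a₂/a₁ = 2.865, (a₂/a₁)^(3/2) = 4.851.
T₂ = 113.4 × 4.851 = 550.0 min.

T₂ ≈ 550 min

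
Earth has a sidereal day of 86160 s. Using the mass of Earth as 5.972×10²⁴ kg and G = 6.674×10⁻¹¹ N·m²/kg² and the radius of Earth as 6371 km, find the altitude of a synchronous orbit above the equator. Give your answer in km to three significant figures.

μ = GM = 6.674×10⁻¹¹ × 5.972×10²⁴ = 3.986×10¹⁴ m³/s².
A synchronous orbit has period T, so by Kepler's third law a = (μT²/4π²)^(1/3).
μT²/4π² = 3.986×10¹⁴ × (8.616×10⁴)² / 39.48 = 7.495×10²² m³.
a = 4.216×10⁷ m = 42162 km.
Altitude h = a − R = 42162 − 6371 = 35791 km.

h_sync ≈ 35800 km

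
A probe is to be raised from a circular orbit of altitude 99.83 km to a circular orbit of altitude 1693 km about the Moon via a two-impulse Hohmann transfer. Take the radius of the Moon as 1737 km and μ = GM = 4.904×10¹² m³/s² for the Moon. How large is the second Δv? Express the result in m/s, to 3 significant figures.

r₁ = 1737 + 99.83 = 1836.8 km = 1.8368×10⁶ m.
r₂ = 1737 + 1693 = 3430.0 km = 3.4300×10⁶ m.
Transfer ellipse a_t = (r₁ + r₂)/2 = 2.633×10⁶ m.
At r₁: circular v_c1 = √(μ/r₁) = 1634 m/s; transfer-perilune v_p = √[μ(2/r₁ − 1/a_t)] = 1865 m/s.
At r₂: circular v_c2 = √(μ/r₂) = 1196 m/s; transfer-apolune v_a = √[μ(2/r₂ − 1/a_t)] = 998.6 m/s.
Δv₂ = v_c2 − v_a = 197.1 m/s.

Δv ≈ 197 m/s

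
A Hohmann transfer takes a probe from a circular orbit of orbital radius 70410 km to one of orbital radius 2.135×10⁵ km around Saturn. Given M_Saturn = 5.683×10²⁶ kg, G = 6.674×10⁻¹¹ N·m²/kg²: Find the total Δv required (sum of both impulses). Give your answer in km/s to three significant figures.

Δv_total ≈ 9.20 km/s

μ = GM = 6.674×10⁻¹¹ × 5.683×10²⁶ = 3.793×10¹⁶ m³/s².
r₁ = 70410 km = 7.041×10⁷ m.
r₂ = 2.135×10⁵ km = 2.135×10⁸ m.
Transfer ellipse a_t = (r₁ + r₂)/2 = 1.420×10⁸ m.
At r₁: circular v_c1 = √(μ/r₁) = 23210 m/s; transfer-perikrone v_p = √[μ(2/r₁ − 1/a_t)] = 28460 m/s.
Δv₁ = v_p − v_c1 = 5254 m/s.
At r₂: circular v_c2 = √(μ/r₂) = 13330 m/s; transfer-apokrone v_a = √[μ(2/r₂ − 1/a_t)] = 9387 m/s.
Δv₂ = v_c2 − v_a = 3942 m/s.
Total Δv = Δv₁ + Δv₂ = 9196 m/s = 9.196 km/s.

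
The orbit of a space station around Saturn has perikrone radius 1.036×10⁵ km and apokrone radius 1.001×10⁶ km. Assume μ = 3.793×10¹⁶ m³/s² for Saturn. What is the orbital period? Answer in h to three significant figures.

Semi-major axis a = (r_p + r_a)/2 = (1.0360×10⁵ + 1.0010×10⁶)/2 = 5.5230×10⁵ km = 5.523×10⁸ m.
By Kepler's third law T = 2π√(a³/μ) = 2π × 6.665×10⁴ = 4.187×10⁵ s.
= 116.3 h.

T ≈ 116 h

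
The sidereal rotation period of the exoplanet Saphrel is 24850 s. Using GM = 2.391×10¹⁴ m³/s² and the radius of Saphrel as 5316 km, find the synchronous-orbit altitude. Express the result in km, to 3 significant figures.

A synchronous orbit has period T, so by Kepler's third law a = (μT²/4π²)^(1/3).
μT²/4π² = 2.391×10¹⁴ × (2.485×10⁴)² / 39.48 = 3.740×10²¹ m³.
a = 1.552×10⁷ m = 15522 km.
Altitude h = a − R = 15522 − 5316 = 10206 km.

h_sync ≈ 10200 km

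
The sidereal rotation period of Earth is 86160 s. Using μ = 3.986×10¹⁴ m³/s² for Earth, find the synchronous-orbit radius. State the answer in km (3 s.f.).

r_sync ≈ 42200 km

A synchronous orbit has period T, so by Kepler's third law a = (μT²/4π²)^(1/3).
μT²/4π² = 3.986×10¹⁴ × (8.616×10⁴)² / 39.48 = 7.495×10²² m³.
a = 4.216×10⁷ m = 42163 km.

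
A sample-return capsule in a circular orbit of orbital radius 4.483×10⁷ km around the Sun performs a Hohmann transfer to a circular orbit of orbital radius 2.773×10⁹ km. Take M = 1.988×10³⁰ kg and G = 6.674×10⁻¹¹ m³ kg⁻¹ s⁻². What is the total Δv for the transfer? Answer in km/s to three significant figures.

Δv_total ≈ 27.6 km/s

μ = GM = 6.674×10⁻¹¹ × 1.988×10³⁰ = 1.327×10²⁰ m³/s².
r₁ = 4.483×10⁷ km = 4.483×10¹⁰ m.
r₂ = 2.773×10⁹ km = 2.773×10¹² m.
Transfer ellipse a_t = (r₁ + r₂)/2 = 1.409×10¹² m.
At r₁: circular v_c1 = √(μ/r₁) = 54400 m/s; transfer-perihelion v_p = √[μ(2/r₁ − 1/a_t)] = 76320 m/s.
Δv₁ = v_p − v_c1 = 21920 m/s.
At r₂: circular v_c2 = √(μ/r₂) = 6917 m/s; transfer-aphelion v_a = √[μ(2/r₂ − 1/a_t)] = 1234 m/s.
Δv₂ = v_c2 − v_a = 5683 m/s.
Total Δv = Δv₁ + Δv₂ = 27600 m/s = 27.60 km/s.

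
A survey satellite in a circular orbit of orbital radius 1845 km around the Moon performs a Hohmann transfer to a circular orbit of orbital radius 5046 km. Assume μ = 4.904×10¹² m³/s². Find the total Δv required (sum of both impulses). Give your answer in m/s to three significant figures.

r₁ = 1845 km = 1.845×10⁶ m.
r₂ = 5046 km = 5.046×10⁶ m.
Transfer ellipse a_t = (r₁ + r₂)/2 = 3.446×10⁶ m.
At r₁: circular v_c1 = √(μ/r₁) = 1630 m/s; transfer-perilune v_p = √[μ(2/r₁ − 1/a_t)] = 1973 m/s.
Δv₁ = v_p − v_c1 = 342.7 m/s.
At r₂: circular v_c2 = √(μ/r₂) = 985.8 m/s; transfer-apolune v_a = √[μ(2/r₂ − 1/a_t)] = 721.4 m/s.
Δv₂ = v_c2 − v_a = 264.4 m/s.
Total Δv = Δv₁ + Δv₂ = 607.1 m/s.

Δv_total ≈ 607 m/s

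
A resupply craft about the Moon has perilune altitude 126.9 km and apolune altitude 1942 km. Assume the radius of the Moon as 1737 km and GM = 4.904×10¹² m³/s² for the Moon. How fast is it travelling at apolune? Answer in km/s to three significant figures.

r_p = 1737 + 126.9 = 1863.9 km = 1.8639×10⁶ m.
r_a = 1737 + 1942 = 3679.0 km = 3.6790×10⁶ m.
Semi-major axis a = (r_p + r_a)/2 = 2771.4 km = 2.771×10⁶ m.
Vis-viva: v² = μ(2/r − 1/a) = 4.904×10¹² × (5.436×10⁻⁷ − 3.608×10⁻⁷) = 8.965×10⁵ m²/s².
v = 946.8 m/s = 0.9468 km/s.

v ≈ 0.947 km/s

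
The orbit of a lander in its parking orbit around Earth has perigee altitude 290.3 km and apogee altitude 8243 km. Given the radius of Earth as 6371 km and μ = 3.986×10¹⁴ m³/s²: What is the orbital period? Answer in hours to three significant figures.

T ≈ 3.03 hours

r_p = 6371 + 290.3 = 6661.3 km = 6.6613×10⁶ m.
r_a = 6371 + 8243 = 14614 km = 1.4614×10⁷ m.
Semi-major axis a = (r_p + r_a)/2 = (6661.3 + 14614)/2 = 10638 km = 1.064×10⁷ m.
By Kepler's third law T = 2π√(a³/μ) = 2π × 1.738×10³ = 1.092×10⁴ s.
= 3.033 hours.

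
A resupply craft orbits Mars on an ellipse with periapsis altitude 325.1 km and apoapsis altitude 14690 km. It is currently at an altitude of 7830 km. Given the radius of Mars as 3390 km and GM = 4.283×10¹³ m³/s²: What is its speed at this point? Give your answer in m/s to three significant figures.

r_p = 3390 + 325.1 = 3715.1 km = 3.7151×10⁶ m.
r_a = 3390 + 14690 = 18080 km = 1.8080×10⁷ m.
r = 3390 + 7830 = 11220 km = 1.122×10⁷ m.
Semi-major axis a = (r_p + r_a)/2 = 10898 km = 1.090×10⁷ m.
Vis-viva: v² = μ(2/r − 1/a) = 4.283×10¹³ × (1.783×10⁻⁷ − 9.176×10⁻⁸) = 3.704×10⁶ m²/s².
v = 1925 m/s.

v ≈ 1920 m/s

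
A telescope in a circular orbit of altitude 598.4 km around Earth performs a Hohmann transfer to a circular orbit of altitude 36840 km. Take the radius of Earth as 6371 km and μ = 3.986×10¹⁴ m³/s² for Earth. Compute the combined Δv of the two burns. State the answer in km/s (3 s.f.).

Δv_total ≈ 3.80 km/s

r₁ = 6371 + 598.4 = 6969.4 km = 6.9694×10⁶ m.
r₂ = 6371 + 36840 = 43211 km = 4.3211×10⁷ m.
Transfer ellipse a_t = (r₁ + r₂)/2 = 2.509×10⁷ m.
At r₁: circular v_c1 = √(μ/r₁) = 7563 m/s; transfer-perigee v_p = √[μ(2/r₁ − 1/a_t)] = 9925 m/s.
Δv₁ = v_p − v_c1 = 2362 m/s.
At r₂: circular v_c2 = √(μ/r₂) = 3037 m/s; transfer-apogee v_a = √[μ(2/r₂ − 1/a_t)] = 1601 m/s.
Δv₂ = v_c2 − v_a = 1436 m/s.
Total Δv = Δv₁ + Δv₂ = 3799 m/s = 3.799 km/s.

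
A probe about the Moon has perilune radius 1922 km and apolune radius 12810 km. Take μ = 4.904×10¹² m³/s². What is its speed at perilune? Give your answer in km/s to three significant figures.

v ≈ 2.11 km/s

Semi-major axis a = (r_p + r_a)/2 = 7366.0 km = 7.366×10⁶ m.
Vis-viva: v² = μ(2/r − 1/a) = 4.904×10¹² × (1.041×10⁻⁶ − 1.358×10⁻⁷) = 4.437×10⁶ m²/s².
v = 2106 m/s = 2.106 km/s.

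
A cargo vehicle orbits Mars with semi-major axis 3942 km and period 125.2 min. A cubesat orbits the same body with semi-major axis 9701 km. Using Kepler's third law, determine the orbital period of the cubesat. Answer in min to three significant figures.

T₂ ≈ 483 min

Kepler's third law: T² ∝ a³, so T₂ = T₁ (a₂/a₁)^(3/2).
a₂/a₁ = 2.461, (a₂/a₁)^(3/2) = 3.861.
T₂ = 125.2 × 3.861 = 483.3 min.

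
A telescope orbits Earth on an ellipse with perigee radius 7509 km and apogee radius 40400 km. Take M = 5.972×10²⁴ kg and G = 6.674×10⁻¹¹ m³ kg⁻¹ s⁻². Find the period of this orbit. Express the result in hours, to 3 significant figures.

T ≈ 10.2 hours

μ = GM = 6.674×10⁻¹¹ × 5.972×10²⁴ = 3.986×10¹⁴ m³/s².
Semi-major axis a = (r_p + r_a)/2 = (7509.0 + 40400)/2 = 23954 km = 2.395×10⁷ m.
By Kepler's third law T = 2π√(a³/μ) = 2π × 5.873×10³ = 3.690×10⁴ s.
= 10.25 hours.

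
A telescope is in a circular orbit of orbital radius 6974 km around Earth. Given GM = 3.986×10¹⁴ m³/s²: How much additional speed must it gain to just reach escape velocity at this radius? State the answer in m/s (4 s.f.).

Δv ≈ 3131 m/s

r = 6974 km = 6.974×10⁶ m.
Circular speed v_c = √(μ/r) = 7560 m/s.
Escape speed v_esc = √(2μ/r) = √2 × v_c = 10690 m/s.
Δv = v_esc − v_c = 3131 m/s.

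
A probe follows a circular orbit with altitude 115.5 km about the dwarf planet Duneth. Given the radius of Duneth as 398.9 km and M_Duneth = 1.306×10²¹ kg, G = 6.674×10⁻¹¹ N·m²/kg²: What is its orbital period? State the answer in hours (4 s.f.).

μ = GM = 6.674×10⁻¹¹ × 1.306×10²¹ = 8.716×10¹⁰ m³/s².
r = 398.9 + 115.5 = 514.40 km = 5.1440×10⁵ m.
Kepler's third law: T = 2π√(r³/μ) = 2π√((5.144×10⁵)³ / 8.716×10¹⁰).
r³/μ = 1.562×10⁶ s², so T = 2π × 1.250×10³ = 7.852×10³ s.
Converting: 7.852×10³ s ÷ 3600 = 2.181 hours.

T ≈ 2.181 hours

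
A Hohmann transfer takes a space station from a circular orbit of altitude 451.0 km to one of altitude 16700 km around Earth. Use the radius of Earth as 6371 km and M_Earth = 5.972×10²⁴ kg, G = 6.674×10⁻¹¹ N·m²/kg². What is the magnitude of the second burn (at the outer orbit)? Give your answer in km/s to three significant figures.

μ = GM = 6.674×10⁻¹¹ × 5.972×10²⁴ = 3.986×10¹⁴ m³/s².
r₁ = 6371 + 451.0 = 6822.0 km = 6.8220×10⁶ m.
r₂ = 6371 + 16700 = 23071 km = 2.3071×10⁷ m.
Transfer ellipse a_t = (r₁ + r₂)/2 = 1.495×10⁷ m.
At r₁: circular v_c1 = √(μ/r₁) = 7644 m/s; transfer-perigee v_p = √[μ(2/r₁ − 1/a_t)] = 9496 m/s.
At r₂: circular v_c2 = √(μ/r₂) = 4156 m/s; transfer-apogee v_a = √[μ(2/r₂ − 1/a_t)] = 2808 m/s.
Δv₂ = v_c2 − v_a = 1348 m/s.
= 1.348 km/s.

Δv ≈ 1.35 km/s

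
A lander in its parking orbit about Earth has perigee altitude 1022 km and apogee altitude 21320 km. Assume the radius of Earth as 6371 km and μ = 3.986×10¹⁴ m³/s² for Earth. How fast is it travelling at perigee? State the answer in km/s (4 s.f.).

r_p = 6371 + 1022 = 7393.0 km = 7.3930×10⁶ m.
r_a = 6371 + 21320 = 27691 km = 2.7691×10⁷ m.
Semi-major axis a = (r_p + r_a)/2 = 17542 km = 1.754×10⁷ m.
Vis-viva: v² = μ(2/r − 1/a) = 3.986×10¹⁴ × (2.705×10⁻⁷ − 5.701×10⁻⁸) = 8.511×10⁷ m²/s².
v = 9225 m/s = 9.225 km/s.

v ≈ 9.225 km/s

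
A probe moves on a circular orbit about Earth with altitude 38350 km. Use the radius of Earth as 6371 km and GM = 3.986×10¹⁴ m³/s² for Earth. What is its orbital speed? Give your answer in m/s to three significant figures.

r = 6371 + 38350 = 44721 km = 4.4721×10⁷ m.
For a circular orbit v = √(μ/r) = √(3.986×10¹⁴ / 4.472×10⁷) = √(8.913×10⁶) = 2985 m/s.

v ≈ 2990 m/s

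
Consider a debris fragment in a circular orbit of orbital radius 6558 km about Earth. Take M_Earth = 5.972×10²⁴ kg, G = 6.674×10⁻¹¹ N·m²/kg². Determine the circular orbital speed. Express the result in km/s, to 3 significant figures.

μ = GM = 6.674×10⁻¹¹ × 5.972×10²⁴ = 3.986×10¹⁴ m³/s².
r = 6558 km = 6.558×10⁶ m.
For a circular orbit v = √(μ/r) = √(3.986×10¹⁴ / 6.558×10⁶) = √(6.078×10⁷) = 7796 m/s.
That is 7.796 km/s.

v ≈ 7.80 km/s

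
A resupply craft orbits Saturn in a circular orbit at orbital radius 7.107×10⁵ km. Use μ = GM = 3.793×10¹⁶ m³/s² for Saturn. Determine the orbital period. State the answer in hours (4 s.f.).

r = 7.107×10⁵ km = 7.107×10⁸ m.
Kepler's third law: T = 2π√(r³/μ) = 2π√((7.107×10⁸)³ / 3.793×10¹⁶).
r³/μ = 9.464×10⁹ s², so T = 2π × 9.728×10⁴ = 6.112×10⁵ s.
Converting: 6.112×10⁵ s ÷ 3600 = 169.8 hours.

T ≈ 169.8 hours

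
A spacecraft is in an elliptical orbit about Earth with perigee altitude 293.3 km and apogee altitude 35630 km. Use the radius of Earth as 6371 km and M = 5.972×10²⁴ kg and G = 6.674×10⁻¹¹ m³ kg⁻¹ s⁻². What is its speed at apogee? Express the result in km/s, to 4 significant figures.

μ = GM = 6.674×10⁻¹¹ × 5.972×10²⁴ = 3.986×10¹⁴ m³/s².
r_p = 6371 + 293.3 = 6664.3 km = 6.6643×10⁶ m.
r_a = 6371 + 35630 = 42001 km = 4.2001×10⁷ m.
Semi-major axis a = (r_p + r_a)/2 = 24333 km = 2.433×10⁷ m.
Vis-viva: v² = μ(2/r − 1/a) = 3.986×10¹⁴ × (4.762×10⁻⁸ − 4.110×10⁻⁸) = 2.599×10⁶ m²/s².
v = 1612 m/s = 1.612 km/s.

v ≈ 1.612 km/s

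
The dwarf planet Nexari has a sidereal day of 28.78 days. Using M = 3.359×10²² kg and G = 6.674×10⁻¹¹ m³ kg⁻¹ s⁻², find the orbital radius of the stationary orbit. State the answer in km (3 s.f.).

μ = GM = 6.674×10⁻¹¹ × 3.359×10²² = 2.242×10¹² m³/s².
T = 28.78 days = 2.487×10⁶ s.
A synchronous orbit has period T, so by Kepler's third law a = (μT²/4π²)^(1/3).
μT²/4π² = 2.242×10¹² × (2.487×10⁶)² / 39.48 = 3.511×10²³ m³.
a = 7.055×10⁷ m = 70548 km.

r_sync ≈ 70500 km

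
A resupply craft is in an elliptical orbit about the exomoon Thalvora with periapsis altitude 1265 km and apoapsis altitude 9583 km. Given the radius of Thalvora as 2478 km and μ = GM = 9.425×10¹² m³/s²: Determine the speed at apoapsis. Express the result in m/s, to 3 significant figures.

v ≈ 608 m/s

r_p = 2478 + 1265 = 3743.0 km = 3.7430×10⁶ m.
r_a = 2478 + 9583 = 12061 km = 1.2061×10⁷ m.
Semi-major axis a = (r_p + r_a)/2 = 7902.0 km = 7.902×10⁶ m.
Vis-viva: v² = μ(2/r − 1/a) = 9.425×10¹² × (1.658×10⁻⁷ − 1.266×10⁻⁷) = 3.702×10⁵ m²/s².
v = 608.4 m/s.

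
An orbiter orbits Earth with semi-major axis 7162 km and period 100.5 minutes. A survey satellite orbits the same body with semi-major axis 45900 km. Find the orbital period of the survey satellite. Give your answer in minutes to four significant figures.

Kepler's third law: T² ∝ a³, so T₂ = T₁ (a₂/a₁)^(3/2).
a₂/a₁ = 6.409, (a₂/a₁)^(3/2) = 16.22.
T₂ = 100.5 × 16.22 = 1631 minutes.

T₂ ≈ 1631 minutes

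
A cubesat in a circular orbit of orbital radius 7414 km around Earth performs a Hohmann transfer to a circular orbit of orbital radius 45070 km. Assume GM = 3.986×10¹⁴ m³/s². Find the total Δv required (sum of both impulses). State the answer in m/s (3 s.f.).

Δv_total ≈ 3670 m/s

r₁ = 7414 km = 7.414×10⁶ m.
r₂ = 45070 km = 4.507×10⁷ m.
Transfer ellipse a_t = (r₁ + r₂)/2 = 2.624×10⁷ m.
At r₁: circular v_c1 = √(μ/r₁) = 7332 m/s; transfer-perigee v_p = √[μ(2/r₁ − 1/a_t)] = 9609 m/s.
Δv₁ = v_p − v_c1 = 2277 m/s.
At r₂: circular v_c2 = √(μ/r₂) = 2974 m/s; transfer-apogee v_a = √[μ(2/r₂ − 1/a_t)] = 1581 m/s.
Δv₂ = v_c2 − v_a = 1393 m/s.
Total Δv = Δv₁ + Δv₂ = 3670 m/s.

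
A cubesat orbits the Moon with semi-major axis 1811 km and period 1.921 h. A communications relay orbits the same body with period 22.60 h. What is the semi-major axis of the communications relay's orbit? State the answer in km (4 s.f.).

a₂ ≈ 9368 km

Kepler's third law: a³ ∝ T², so a₂ = a₁ (T₂/T₁)^(2/3).
T₂/T₁ = 11.76, (T₂/T₁)^(2/3) = 5.173.
a₂ = 1811 × 5.173 = 9368 km.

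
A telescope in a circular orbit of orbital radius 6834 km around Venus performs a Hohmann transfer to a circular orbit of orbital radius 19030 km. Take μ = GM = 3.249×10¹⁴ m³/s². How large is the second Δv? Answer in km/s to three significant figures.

Δv ≈ 1.13 km/s

r₁ = 6834 km = 6.834×10⁶ m.
r₂ = 19030 km = 1.903×10⁷ m.
Transfer ellipse a_t = (r₁ + r₂)/2 = 1.293×10⁷ m.
At r₁: circular v_c1 = √(μ/r₁) = 6895 m/s; transfer-periapsis v_p = √[μ(2/r₁ − 1/a_t)] = 8364 m/s.
At r₂: circular v_c2 = √(μ/r₂) = 4132 m/s; transfer-apoapsis v_a = √[μ(2/r₂ − 1/a_t)] = 3004 m/s.
Δv₂ = v_c2 − v_a = 1128 m/s.
= 1.128 km/s.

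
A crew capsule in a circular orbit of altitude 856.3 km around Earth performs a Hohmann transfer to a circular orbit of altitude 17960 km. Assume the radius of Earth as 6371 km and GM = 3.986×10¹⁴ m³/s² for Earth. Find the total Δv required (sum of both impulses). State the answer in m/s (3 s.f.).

r₁ = 6371 + 856.3 = 7227.3 km = 7.2273×10⁶ m.
r₂ = 6371 + 17960 = 24331 km = 2.4331×10⁷ m.
Transfer ellipse a_t = (r₁ + r₂)/2 = 1.578×10⁷ m.
At r₁: circular v_c1 = √(μ/r₁) = 7426 m/s; transfer-perigee v_p = √[μ(2/r₁ − 1/a_t)] = 9222 m/s.
Δv₁ = v_p − v_c1 = 1795 m/s.
At r₂: circular v_c2 = √(μ/r₂) = 4048 m/s; transfer-apogee v_a = √[μ(2/r₂ − 1/a_t)] = 2739 m/s.
Δv₂ = v_c2 − v_a = 1308 m/s.
Total Δv = Δv₁ + Δv₂ = 3104 m/s.

Δv_total ≈ 3100 m/s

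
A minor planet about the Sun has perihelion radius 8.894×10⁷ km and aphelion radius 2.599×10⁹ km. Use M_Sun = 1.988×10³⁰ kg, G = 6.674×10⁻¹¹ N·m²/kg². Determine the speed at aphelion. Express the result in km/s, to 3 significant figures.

v ≈ 1.84 km/s

μ = GM = 6.674×10⁻¹¹ × 1.988×10³⁰ = 1.327×10²⁰ m³/s².
Semi-major axis a = (r_p + r_a)/2 = 1.3440×10⁹ km = 1.344×10¹² m.
Vis-viva: v² = μ(2/r − 1/a) = 1.327×10²⁰ × (7.695×10⁻¹³ − 7.441×10⁻¹³) = 3.378×10⁶ m²/s².
v = 1838 m/s = 1.838 km/s.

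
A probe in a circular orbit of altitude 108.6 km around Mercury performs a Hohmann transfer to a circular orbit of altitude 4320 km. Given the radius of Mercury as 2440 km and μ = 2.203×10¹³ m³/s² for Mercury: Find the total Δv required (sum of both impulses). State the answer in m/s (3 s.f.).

r₁ = 2440 + 108.6 = 2548.6 km = 2.5486×10⁶ m.
r₂ = 2440 + 4320 = 6760.0 km = 6.7600×10⁶ m.
Transfer ellipse a_t = (r₁ + r₂)/2 = 4.654×10⁶ m.
At r₁: circular v_c1 = √(μ/r₁) = 2940 m/s; transfer-periherm v_p = √[μ(2/r₁ − 1/a_t)] = 3543 m/s.
Δv₁ = v_p − v_c1 = 603.2 m/s.
At r₂: circular v_c2 = √(μ/r₂) = 1805 m/s; transfer-apoherm v_a = √[μ(2/r₂ − 1/a_t)] = 1336 m/s.
Δv₂ = v_c2 − v_a = 469.4 m/s.
Total Δv = Δv₁ + Δv₂ = 1073 m/s.

Δv_total ≈ 1070 m/s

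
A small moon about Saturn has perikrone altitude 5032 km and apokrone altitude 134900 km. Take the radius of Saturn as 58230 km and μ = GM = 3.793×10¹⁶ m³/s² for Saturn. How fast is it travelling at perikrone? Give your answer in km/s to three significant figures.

r_p = 58230 + 5032 = 63262 km = 6.3262×10⁷ m.
r_a = 58230 + 134900 = 193130 km = 1.9313×10⁸ m.
Semi-major axis a = (r_p + r_a)/2 = 1.2820×10⁵ km = 1.282×10⁸ m.
Vis-viva: v² = μ(2/r − 1/a) = 3.793×10¹⁶ × (3.161×10⁻⁸ − 7.801×10⁻⁹) = 9.033×10⁸ m²/s².
v = 30050 m/s = 30.05 km/s.

v ≈ 30.1 km/s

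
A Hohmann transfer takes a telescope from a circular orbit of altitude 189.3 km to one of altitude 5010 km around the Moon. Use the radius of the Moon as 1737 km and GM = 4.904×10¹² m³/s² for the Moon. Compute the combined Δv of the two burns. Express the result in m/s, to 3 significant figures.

Δv_total ≈ 679 m/s

r₁ = 1737 + 189.3 = 1926.3 km = 1.9263×10⁶ m.
r₂ = 1737 + 5010 = 6747.0 km = 6.7470×10⁶ m.
Transfer ellipse a_t = (r₁ + r₂)/2 = 4.337×10⁶ m.
At r₁: circular v_c1 = √(μ/r₁) = 1596 m/s; transfer-perilune v_p = √[μ(2/r₁ − 1/a_t)] = 1990 m/s.
Δv₁ = v_p − v_c1 = 394.6 m/s.
At r₂: circular v_c2 = √(μ/r₂) = 852.6 m/s; transfer-apolune v_a = √[μ(2/r₂ − 1/a_t)] = 568.2 m/s.
Δv₂ = v_c2 − v_a = 284.3 m/s.
Total Δv = Δv₁ + Δv₂ = 679.0 m/s.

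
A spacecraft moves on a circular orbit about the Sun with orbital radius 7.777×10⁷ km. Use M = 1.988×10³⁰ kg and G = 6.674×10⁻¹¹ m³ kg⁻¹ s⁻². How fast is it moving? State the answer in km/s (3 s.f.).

μ = GM = 6.674×10⁻¹¹ × 1.988×10³⁰ = 1.327×10²⁰ m³/s².
r = 7.777×10⁷ km = 7.777×10¹⁰ m.
For a circular orbit v = √(μ/r) = √(1.327×10²⁰ / 7.777×10¹⁰) = √(1.706×10⁹) = 41300 m/s.
That is 41.30 km/s.

v ≈ 41.3 km/s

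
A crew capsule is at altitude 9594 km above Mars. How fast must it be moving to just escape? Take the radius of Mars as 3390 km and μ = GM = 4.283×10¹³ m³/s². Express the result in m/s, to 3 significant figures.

v_esc ≈ 2570 m/s

r = 3390 + 9594 = 12984 km = 1.2984×10⁷ m.
Escape speed v_esc = √(2μ/r) = √(2 × 4.283×10¹³ / 1.298×10⁷) = √(6.597×10⁶) = 2569 m/s.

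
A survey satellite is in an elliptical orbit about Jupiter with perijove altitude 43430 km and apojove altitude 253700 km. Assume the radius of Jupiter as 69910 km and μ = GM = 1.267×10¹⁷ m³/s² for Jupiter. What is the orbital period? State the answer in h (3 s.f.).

T ≈ 15.8 h

r_p = 69910 + 43430 = 113340 km = 1.1334×10⁸ m.
r_a = 69910 + 253700 = 323610 km = 3.2361×10⁸ m.
Semi-major axis a = (r_p + r_a)/2 = (1.1334×10⁵ + 3.2361×10⁵)/2 = 2.1848×10⁵ km = 2.185×10⁸ m.
By Kepler's third law T = 2π√(a³/μ) = 2π × 9.072×10³ = 5.700×10⁴ s.
= 15.83 h.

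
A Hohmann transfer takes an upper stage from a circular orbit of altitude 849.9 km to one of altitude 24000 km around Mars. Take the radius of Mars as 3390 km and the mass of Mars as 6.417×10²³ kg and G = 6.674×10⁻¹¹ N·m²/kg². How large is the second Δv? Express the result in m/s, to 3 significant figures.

Δv ≈ 603 m/s

μ = GM = 6.674×10⁻¹¹ × 6.417×10²³ = 4.283×10¹³ m³/s².
r₁ = 3390 + 849.9 = 4239.9 km = 4.2399×10⁶ m.
r₂ = 3390 + 24000 = 27390 km = 2.7390×10⁷ m.
Transfer ellipse a_t = (r₁ + r₂)/2 = 1.581×10⁷ m.
At r₁: circular v_c1 = √(μ/r₁) = 3178 m/s; transfer-periapsis v_p = √[μ(2/r₁ − 1/a_t)] = 4183 m/s.
At r₂: circular v_c2 = √(μ/r₂) = 1250 m/s; transfer-apoapsis v_a = √[μ(2/r₂ − 1/a_t)] = 647.5 m/s.
Δv₂ = v_c2 − v_a = 603.0 m/s.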